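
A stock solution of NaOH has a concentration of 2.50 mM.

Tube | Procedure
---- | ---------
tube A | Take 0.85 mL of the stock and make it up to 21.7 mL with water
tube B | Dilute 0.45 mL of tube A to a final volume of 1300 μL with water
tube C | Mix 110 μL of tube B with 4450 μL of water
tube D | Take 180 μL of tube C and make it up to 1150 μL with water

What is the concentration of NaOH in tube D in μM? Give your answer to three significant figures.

0.128 μM

Step 1: 0.85 mL brought to 21.7 mL → factor 21.7/0.85 = 25.529
Step 2: 0.45 mL brought to 1300 μL → factor 1.3/0.45 = 2.8889
Step 3: 110 μL + 4450 μL = 4560 μL total → factor 4560/110 = 41.455
Step 4: 180 μL brought to 1150 μL → factor 1150/180 = 6.3889
Overall dilution factor = 25.529 × 2.8889 × 41.455 × 6.3889 = 19533
Final = 2.50 mM / 19533 = 0.0001280 mM = 0.128 μM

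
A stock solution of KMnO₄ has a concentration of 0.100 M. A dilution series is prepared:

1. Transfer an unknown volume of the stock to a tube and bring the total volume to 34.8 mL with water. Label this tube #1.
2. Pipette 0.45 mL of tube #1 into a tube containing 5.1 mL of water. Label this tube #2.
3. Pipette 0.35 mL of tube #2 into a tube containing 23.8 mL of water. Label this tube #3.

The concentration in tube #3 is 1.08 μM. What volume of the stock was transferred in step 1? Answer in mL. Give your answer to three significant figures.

0.320 mL

Step 1: v brought to 34.8 mL → factor = 34.8 mL/v
Step 2: 0.45 mL + 5.1 mL = 5.55 mL total → factor 5.55/0.45 = 12.333
Step 3: 0.35 mL + 23.8 mL = 24.15 mL total → factor 24.15/0.35 = 69
Product of known-step factors = 851
Overall factor = 0.100 M / (1.08 μM) = 92593
Step-1 factor = 92593 / 851 = 108.8
v = 34.8 mL / 108.8 = 0.320 mL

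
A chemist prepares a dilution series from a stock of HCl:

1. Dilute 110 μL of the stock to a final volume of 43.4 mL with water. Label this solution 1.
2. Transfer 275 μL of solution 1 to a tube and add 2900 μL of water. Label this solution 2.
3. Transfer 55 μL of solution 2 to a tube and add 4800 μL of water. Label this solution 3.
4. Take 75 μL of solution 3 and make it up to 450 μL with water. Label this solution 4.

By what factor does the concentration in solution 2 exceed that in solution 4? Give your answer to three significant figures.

Step 1: 110 μL brought to 43.4 mL → factor 43400/110 = 394.55
Step 2: 275 μL + 2900 μL = 3175 μL total → factor 3175/275 = 11.545
Step 3: 55 μL + 4800 μL = 4855 μL total → factor 4855/55 = 88.273
Step 4: 75 μL brought to 450 μL → factor 450/75 = 6
Dilution factor to solution 2 = 4555.2; to solution 4 = 2.4126 × 10^6
[solution 2]/[solution 4] = (factor to solution 4)/(factor to solution 2) = 2.4126 × 10^6/4555.2 = 530

530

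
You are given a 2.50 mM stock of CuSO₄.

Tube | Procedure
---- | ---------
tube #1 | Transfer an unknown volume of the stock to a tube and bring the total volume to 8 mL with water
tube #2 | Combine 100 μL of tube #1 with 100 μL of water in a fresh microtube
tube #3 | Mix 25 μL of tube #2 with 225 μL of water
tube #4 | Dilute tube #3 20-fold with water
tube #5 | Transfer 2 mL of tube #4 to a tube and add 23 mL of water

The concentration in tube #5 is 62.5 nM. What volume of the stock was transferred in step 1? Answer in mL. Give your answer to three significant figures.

1.00 mL

Step 1: v brought to 8 mL → factor = 8 mL/v
Step 2: 100 μL + 100 μL = 200 μL total → factor 200/100 = 2
Step 3: 25 μL + 225 μL = 250 μL total → factor 250/25 = 10
Step 4: 20-fold → factor 20
Step 5: 2 mL + 23 mL = 25 mL total → factor 25/2 = 12.5
Product of known-step factors = 5000
Overall factor = 2.50 mM / (62.5 nM) = 40000
Step-1 factor = 40000 / 5000 = 8
v = 8 mL / 8 = 1.00 mL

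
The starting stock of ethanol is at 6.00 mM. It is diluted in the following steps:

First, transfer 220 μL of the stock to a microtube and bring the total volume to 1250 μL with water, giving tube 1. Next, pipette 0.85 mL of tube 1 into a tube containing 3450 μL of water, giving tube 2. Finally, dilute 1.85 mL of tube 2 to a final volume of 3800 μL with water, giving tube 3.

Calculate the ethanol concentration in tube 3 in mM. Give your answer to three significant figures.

0.102 mM

Step 1: 220 μL brought to 1250 μL → factor 1250/220 = 5.6818
Step 2: 0.85 mL + 3450 μL = 4.3 mL total → factor 4.3/0.85 = 5.0588
Step 3: 1.85 mL brought to 3800 μL → factor 3.8/1.85 = 2.0541
Dilution factor through tube 3 = 5.6818 × 5.0588 × 2.0541 = 59.04
[tube 3] = 6.00 mM / 59.04 = 0.102 mM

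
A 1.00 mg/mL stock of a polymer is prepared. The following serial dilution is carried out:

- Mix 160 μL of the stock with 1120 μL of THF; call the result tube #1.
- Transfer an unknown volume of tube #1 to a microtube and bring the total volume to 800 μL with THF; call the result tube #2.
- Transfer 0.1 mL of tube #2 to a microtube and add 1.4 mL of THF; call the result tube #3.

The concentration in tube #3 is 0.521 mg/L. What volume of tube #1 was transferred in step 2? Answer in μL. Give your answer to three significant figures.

50.0 μL

Step 1: 160 μL + 1120 μL = 1280 μL total → factor 1280/160 = 8
Step 2: v brought to 800 μL → factor = 800 μL/v
Step 3: 0.1 mL + 1.4 mL = 1.5 mL total → factor 1.5/0.1 = 15
Product of known-step factors = 120
Overall factor = 1.00 mg/mL / (0.521 mg/L) = 1919.4
Step-2 factor = 1919.4 / 120 = 15.995
v = 800 μL / 15.995 = 50.0 μL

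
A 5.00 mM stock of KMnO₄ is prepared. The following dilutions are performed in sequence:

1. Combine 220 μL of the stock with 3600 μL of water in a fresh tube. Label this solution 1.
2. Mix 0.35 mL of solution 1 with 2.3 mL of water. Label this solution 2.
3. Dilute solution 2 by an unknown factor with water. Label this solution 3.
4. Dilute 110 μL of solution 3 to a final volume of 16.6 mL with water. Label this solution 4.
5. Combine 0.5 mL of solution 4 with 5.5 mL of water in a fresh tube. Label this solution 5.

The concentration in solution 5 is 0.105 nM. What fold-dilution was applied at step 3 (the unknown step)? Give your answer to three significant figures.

200-fold

Step 1: 220 μL + 3600 μL = 3820 μL total → factor 3820/220 = 17.364
Step 2: 0.35 mL + 2.3 mL = 2.65 mL total → factor 2.65/0.35 = 7.5714
Step 3: unknown factor x
Step 4: 110 μL brought to 16.6 mL → factor 16600/110 = 150.91
Step 5: 0.5 mL + 5.5 mL = 6 mL total → factor 6/0.5 = 12
Product of known-step factors = 2.3808 × 10^5
Overall factor = 5.00 mM / (0.105 nM) = 4.7619 × 10^7
x = 4.7619 × 10^7 / 2.3808 × 10^5 = 200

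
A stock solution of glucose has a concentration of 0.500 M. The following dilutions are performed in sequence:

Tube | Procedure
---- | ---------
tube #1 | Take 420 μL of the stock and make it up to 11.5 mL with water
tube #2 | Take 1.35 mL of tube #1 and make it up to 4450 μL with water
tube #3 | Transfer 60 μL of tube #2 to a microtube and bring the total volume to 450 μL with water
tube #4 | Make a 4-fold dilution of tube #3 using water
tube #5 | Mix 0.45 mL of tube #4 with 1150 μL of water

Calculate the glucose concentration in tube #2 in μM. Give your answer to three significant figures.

5.54 × 10^3 μM

Step 1: 420 μL brought to 11.5 mL → factor 11500/420 = 27.381
Step 2: 1.35 mL brought to 4450 μL → factor 4.45/1.35 = 3.2963
Dilution factor through tube #2 = 27.381 × 3.2963 = 90.256
[tube #2] = 0.500 M / 90.256 = 0.005540 M = 5.54 × 10^3 μM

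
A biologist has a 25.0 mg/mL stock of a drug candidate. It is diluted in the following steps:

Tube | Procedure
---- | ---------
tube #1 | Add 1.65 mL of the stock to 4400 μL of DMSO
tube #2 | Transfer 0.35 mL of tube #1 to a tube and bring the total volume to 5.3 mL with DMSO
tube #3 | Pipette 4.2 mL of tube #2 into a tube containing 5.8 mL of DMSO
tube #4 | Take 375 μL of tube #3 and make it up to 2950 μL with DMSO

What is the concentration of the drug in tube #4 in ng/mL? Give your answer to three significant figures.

Step 1: 1.65 mL + 4400 μL = 6.05 mL total → factor 6.05/1.65 = 3.6667
Step 2: 0.35 mL brought to 5.3 mL → factor 5.3/0.35 = 15.143
Step 3: 4.2 mL + 5.8 mL = 10 mL total → factor 10/4.2 = 2.381
Step 4: 375 μL brought to 2950 μL → factor 2950/375 = 7.8667
Overall dilution factor = 3.6667 × 15.143 × 2.381 × 7.8667 = 1040
Final = 25.0 mg/mL / 1040 = 0.02404 mg/mL = 2.40 × 10^4 ng/mL

2.40 × 10^4 ng/mL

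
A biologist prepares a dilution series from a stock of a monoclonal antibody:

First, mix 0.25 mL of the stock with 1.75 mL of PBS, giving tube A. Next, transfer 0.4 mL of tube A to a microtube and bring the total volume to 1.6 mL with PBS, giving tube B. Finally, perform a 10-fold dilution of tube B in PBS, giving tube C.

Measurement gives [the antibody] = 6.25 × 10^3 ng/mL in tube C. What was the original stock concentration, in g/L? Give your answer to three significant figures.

2.00 g/L

Step 1: 0.25 mL + 1.75 mL = 2 mL total → factor 2/0.25 = 8
Step 2: 0.4 mL brought to 1.6 mL → factor 1.6/0.4 = 4
Step 3: 10-fold → factor 10
Overall dilution factor = 8 × 4 × 10 = 320
Stock = 6.25 × 10^3 ng/mL × 320 = 2.000 × 10^6 ng/mL = 2.00 g/L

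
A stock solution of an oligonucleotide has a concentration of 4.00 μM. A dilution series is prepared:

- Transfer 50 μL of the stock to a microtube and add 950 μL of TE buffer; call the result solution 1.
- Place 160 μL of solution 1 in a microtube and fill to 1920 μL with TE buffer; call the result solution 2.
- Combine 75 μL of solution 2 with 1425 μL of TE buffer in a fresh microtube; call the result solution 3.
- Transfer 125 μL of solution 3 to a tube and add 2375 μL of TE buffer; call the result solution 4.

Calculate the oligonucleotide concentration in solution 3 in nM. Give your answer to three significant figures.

Step 1: 50 μL + 950 μL = 1000 μL total → factor 1000/50 = 20
Step 2: 160 μL brought to 1920 μL → factor 1920/160 = 12
Step 3: 75 μL + 1425 μL = 1500 μL total → factor 1500/75 = 20
Dilution factor through solution 3 = 20 × 12 × 20 = 4800
[solution 3] = 4.00 μM / 4800 = 0.0008333 μM = 0.833 nM

0.833 nM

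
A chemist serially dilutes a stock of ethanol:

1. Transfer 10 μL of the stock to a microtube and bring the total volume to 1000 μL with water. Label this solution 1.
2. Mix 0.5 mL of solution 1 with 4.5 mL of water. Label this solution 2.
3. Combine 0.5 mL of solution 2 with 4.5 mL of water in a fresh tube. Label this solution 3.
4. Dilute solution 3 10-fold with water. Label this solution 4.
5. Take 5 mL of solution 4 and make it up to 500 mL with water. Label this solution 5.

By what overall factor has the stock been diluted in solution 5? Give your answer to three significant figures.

1.00 × 10^7

Step 1: 10 μL brought to 1000 μL → factor 1000/10 = 100
Step 2: 0.5 mL + 4.5 mL = 5 mL total → factor 5/0.5 = 10
Step 3: 0.5 mL + 4.5 mL = 5 mL total → factor 5/0.5 = 10
Step 4: 10-fold → factor 10
Step 5: 5 mL brought to 500 mL → factor 500/5 = 100
Overall dilution factor = 100 × 10 × 10 × 10 × 100 = 1 × 10^7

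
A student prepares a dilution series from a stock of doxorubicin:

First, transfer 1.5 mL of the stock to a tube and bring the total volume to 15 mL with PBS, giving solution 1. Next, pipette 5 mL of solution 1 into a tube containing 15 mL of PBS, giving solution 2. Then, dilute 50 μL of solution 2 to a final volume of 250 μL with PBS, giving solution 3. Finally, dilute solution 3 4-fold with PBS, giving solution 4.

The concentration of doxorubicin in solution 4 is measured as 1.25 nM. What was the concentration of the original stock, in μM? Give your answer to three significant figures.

Step 1: 1.5 mL brought to 15 mL → factor 15/1.5 = 10
Step 2: 5 mL + 15 mL = 20 mL total → factor 20/5 = 4
Step 3: 50 μL brought to 250 μL → factor 250/50 = 5
Step 4: 4-fold → factor 4
Overall dilution factor = 10 × 4 × 5 × 4 = 800
Stock = 1.25 nM × 800 = 1000 nM = 1.00 μM

1.00 μM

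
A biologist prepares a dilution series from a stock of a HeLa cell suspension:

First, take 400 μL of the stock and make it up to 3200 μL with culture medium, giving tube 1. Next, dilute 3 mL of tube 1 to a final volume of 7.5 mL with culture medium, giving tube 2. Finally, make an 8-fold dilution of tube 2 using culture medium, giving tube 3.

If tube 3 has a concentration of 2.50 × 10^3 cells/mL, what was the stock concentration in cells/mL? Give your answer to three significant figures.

4.00 × 10^5 cells/mL

Step 1: 400 μL brought to 3200 μL → factor 3200/400 = 8
Step 2: 3 mL brought to 7.5 mL → factor 7.5/3 = 2.5
Step 3: 8-fold → factor 8
Overall dilution factor = 8 × 2.5 × 8 = 160
Stock = 2.50 × 10^3 cells/mL × 160 = 4.00 × 10^5 cells/mL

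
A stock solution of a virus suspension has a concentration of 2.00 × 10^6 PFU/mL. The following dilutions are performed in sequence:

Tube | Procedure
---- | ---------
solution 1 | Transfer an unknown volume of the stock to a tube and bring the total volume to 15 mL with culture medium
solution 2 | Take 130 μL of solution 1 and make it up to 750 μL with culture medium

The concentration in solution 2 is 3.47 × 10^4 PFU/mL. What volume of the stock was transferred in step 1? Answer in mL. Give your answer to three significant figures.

Step 1: v brought to 15 mL → factor = 15 mL/v
Step 2: 130 μL brought to 750 μL → factor 750/130 = 5.7692
Product of known-step factors = 5.7692
Overall factor = 2.00 × 10^6 PFU/mL / (3.47 × 10^4 PFU/mL) = 57.637
Step-1 factor = 57.637 / 5.7692 = 9.9904
v = 15 mL / 9.9904 = 1.50 mL

1.50 mL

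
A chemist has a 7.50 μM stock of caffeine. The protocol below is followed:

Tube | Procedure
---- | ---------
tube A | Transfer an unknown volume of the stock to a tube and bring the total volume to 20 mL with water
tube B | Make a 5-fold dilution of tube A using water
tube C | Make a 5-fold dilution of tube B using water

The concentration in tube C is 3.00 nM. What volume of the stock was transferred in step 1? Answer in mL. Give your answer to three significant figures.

0.200 mL

Step 1: v brought to 20 mL → factor = 20 mL/v
Step 2: 5-fold → factor 5
Step 3: 5-fold → factor 5
Product of known-step factors = 25
Overall factor = 7.50 μM / (3.00 nM) = 2500
Step-1 factor = 2500 / 25 = 100
v = 20 mL / 100 = 0.200 mL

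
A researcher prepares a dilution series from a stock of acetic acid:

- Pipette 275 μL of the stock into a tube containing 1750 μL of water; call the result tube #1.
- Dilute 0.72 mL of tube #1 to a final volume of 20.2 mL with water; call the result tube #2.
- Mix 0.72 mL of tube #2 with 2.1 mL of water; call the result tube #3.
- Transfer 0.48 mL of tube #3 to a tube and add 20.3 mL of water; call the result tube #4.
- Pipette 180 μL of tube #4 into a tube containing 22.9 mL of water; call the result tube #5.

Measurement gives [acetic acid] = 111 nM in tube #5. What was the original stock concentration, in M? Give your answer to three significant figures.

0.499 M

Step 1: 275 μL + 1750 μL = 2025 μL total → factor 2025/275 = 7.3636
Step 2: 0.72 mL brought to 20.2 mL → factor 20.2/0.72 = 28.056
Step 3: 0.72 mL + 2.1 mL = 2.82 mL total → factor 2.82/0.72 = 3.9167
Step 4: 0.48 mL + 20.3 mL = 20.78 mL total → factor 20.78/0.48 = 43.292
Step 5: 180 μL + 22.9 mL = 23080 μL total → factor 23080/180 = 128.22
Overall dilution factor = 7.3636 × 28.056 × 3.9167 × 43.292 × 128.22 = 4.4915 × 10^6
Stock = 111 nM × 4.4915 × 10^6 = 4.986 × 10^8 nM = 0.499 M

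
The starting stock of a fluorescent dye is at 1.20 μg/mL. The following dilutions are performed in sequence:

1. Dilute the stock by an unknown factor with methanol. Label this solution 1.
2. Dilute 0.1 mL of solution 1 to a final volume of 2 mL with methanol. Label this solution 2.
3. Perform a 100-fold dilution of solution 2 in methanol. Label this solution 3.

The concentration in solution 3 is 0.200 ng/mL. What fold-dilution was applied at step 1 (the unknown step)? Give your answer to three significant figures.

Step 1: unknown factor x
Step 2: 0.1 mL brought to 2 mL → factor 2/0.1 = 20
Step 3: 100-fold → factor 100
Product of known-step factors = 2000
Overall factor = 1.20 μg/mL / (0.200 ng/mL) = 6000
x = 6000 / 2000 = 3.00

3.00-fold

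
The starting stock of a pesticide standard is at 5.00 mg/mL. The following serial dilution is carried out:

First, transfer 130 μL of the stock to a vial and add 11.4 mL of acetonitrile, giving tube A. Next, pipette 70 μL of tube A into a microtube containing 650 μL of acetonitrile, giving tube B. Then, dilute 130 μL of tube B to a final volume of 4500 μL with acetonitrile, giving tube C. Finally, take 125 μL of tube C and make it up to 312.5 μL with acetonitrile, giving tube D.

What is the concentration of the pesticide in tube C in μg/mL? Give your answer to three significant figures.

Step 1: 130 μL + 11.4 mL = 11530 μL total → factor 11530/130 = 88.692
Step 2: 70 μL + 650 μL = 720 μL total → factor 720/70 = 10.286
Step 3: 130 μL brought to 4500 μL → factor 4500/130 = 34.615
Dilution factor through tube C = 88.692 × 10.286 × 34.615 = 31578
[tube C] = 5.00 mg/mL / 31578 = 0.0001583 mg/mL = 0.158 μg/mL

0.158 μg/mL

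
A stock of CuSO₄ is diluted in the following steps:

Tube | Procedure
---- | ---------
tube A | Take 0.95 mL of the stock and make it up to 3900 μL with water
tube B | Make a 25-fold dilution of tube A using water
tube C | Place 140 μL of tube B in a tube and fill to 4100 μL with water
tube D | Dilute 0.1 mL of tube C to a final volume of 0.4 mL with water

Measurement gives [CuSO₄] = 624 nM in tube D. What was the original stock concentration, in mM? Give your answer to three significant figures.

Step 1: 0.95 mL brought to 3900 μL → factor 3.9/0.95 = 4.1053
Step 2: 25-fold → factor 25
Step 3: 140 μL brought to 4100 μL → factor 4100/140 = 29.286
Step 4: 0.1 mL brought to 0.4 mL → factor 0.4/0.1 = 4
Overall dilution factor = 4.1053 × 25 × 29.286 × 4 = 12023
Stock = 624 nM × 12023 = 7.502 × 10^6 nM = 7.50 mM

7.50 mM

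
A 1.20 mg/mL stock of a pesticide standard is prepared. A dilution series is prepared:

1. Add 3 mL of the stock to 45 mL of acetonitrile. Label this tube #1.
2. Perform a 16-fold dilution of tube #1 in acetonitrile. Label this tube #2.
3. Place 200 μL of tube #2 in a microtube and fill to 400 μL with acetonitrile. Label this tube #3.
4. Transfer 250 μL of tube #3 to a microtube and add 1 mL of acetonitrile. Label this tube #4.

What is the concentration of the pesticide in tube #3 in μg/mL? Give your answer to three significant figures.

2.34 μg/mL

Step 1: 3 mL + 45 mL = 48 mL total → factor 48/3 = 16
Step 2: 16-fold → factor 16
Step 3: 200 μL brought to 400 μL → factor 400/200 = 2
Dilution factor through tube #3 = 16 × 16 × 2 = 512
[tube #3] = 1.20 mg/mL / 512 = 0.002344 mg/mL = 2.34 μg/mL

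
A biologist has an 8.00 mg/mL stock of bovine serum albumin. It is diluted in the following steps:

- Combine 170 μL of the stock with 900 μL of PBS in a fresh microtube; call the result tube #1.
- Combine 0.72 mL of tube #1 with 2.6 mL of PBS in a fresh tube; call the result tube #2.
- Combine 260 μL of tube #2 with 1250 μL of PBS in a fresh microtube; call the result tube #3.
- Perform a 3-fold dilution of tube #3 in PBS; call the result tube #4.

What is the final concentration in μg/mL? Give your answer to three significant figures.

15.8 μg/mL

Step 1: 170 μL + 900 μL = 1070 μL total → factor 1070/170 = 6.2941
Step 2: 0.72 mL + 2.6 mL = 3.32 mL total → factor 3.32/0.72 = 4.6111
Step 3: 260 μL + 1250 μL = 1510 μL total → factor 1510/260 = 5.8077
Step 4: 3-fold → factor 3
Overall dilution factor = 6.2941 × 4.6111 × 5.8077 × 3 = 505.67
Final = 8.00 mg/mL / 505.67 = 0.01582 mg/mL = 15.8 μg/mL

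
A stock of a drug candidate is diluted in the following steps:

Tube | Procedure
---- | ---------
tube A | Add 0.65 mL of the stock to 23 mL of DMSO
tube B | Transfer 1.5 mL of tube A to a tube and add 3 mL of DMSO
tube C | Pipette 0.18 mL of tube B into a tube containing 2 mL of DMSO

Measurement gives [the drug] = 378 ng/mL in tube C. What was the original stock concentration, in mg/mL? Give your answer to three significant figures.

0.500 mg/mL

Step 1: 0.65 mL + 23 mL = 23.65 mL total → factor 23.65/0.65 = 36.385
Step 2: 1.5 mL + 3 mL = 4.5 mL total → factor 4.5/1.5 = 3
Step 3: 0.18 mL + 2 mL = 2.18 mL total → factor 2.18/0.18 = 12.111
Overall dilution factor = 36.385 × 3 × 12.111 = 1322
Stock = 378 ng/mL × 1322 = 4.997 × 10^5 ng/mL = 0.500 mg/mL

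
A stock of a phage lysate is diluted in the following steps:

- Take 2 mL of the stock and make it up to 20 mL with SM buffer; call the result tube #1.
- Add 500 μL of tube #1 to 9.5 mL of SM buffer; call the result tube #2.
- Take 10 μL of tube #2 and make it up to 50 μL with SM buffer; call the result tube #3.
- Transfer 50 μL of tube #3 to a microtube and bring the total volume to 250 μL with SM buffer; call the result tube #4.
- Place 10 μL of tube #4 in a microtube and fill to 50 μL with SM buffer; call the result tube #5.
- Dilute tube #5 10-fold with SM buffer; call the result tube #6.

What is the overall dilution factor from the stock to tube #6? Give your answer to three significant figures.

Step 1: 2 mL brought to 20 mL → factor 20/2 = 10
Step 2: 500 μL + 9.5 mL = 10000 μL total → factor 10000/500 = 20
Step 3: 10 μL brought to 50 μL → factor 50/10 = 5
Step 4: 50 μL brought to 250 μL → factor 250/50 = 5
Step 5: 10 μL brought to 50 μL → factor 50/10 = 5
Step 6: 10-fold → factor 10
Overall dilution factor = 10 × 20 × 5 × 5 × 5 × 10 = 2.5 × 10^5

2.50 × 10^5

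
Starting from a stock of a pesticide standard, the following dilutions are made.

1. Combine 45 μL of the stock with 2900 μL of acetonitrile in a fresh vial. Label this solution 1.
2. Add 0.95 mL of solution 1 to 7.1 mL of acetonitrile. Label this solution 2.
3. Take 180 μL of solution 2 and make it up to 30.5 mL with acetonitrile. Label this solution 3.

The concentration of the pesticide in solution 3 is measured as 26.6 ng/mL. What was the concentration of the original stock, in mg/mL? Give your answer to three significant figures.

2.50 mg/mL

Step 1: 45 μL + 2900 μL = 2945 μL total → factor 2945/45 = 65.444
Step 2: 0.95 mL + 7.1 mL = 8.05 mL total → factor 8.05/0.95 = 8.4737
Step 3: 180 μL brought to 30.5 mL → factor 30500/180 = 169.44
Overall dilution factor = 65.444 × 8.4737 × 169.44 = 93966
Stock = 26.6 ng/mL × 93966 = 2.500 × 10^6 ng/mL = 2.50 mg/mL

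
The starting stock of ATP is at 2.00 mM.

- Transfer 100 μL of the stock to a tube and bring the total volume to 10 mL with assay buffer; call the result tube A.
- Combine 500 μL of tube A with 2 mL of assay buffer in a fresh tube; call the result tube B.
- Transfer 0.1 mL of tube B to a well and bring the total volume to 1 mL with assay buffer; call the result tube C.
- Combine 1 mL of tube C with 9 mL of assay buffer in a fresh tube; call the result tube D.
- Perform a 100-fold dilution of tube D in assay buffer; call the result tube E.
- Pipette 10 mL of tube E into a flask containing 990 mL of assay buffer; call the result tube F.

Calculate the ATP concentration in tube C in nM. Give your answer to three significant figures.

Step 1: 100 μL brought to 10 mL → factor 10000/100 = 100
Step 2: 500 μL + 2 mL = 2500 μL total → factor 2500/500 = 5
Step 3: 0.1 mL brought to 1 mL → factor 1/0.1 = 10
Dilution factor through tube C = 100 × 5 × 10 = 5000
[tube C] = 2.00 mM / 5000 = 0.0004000 mM = 400 nM

400 nM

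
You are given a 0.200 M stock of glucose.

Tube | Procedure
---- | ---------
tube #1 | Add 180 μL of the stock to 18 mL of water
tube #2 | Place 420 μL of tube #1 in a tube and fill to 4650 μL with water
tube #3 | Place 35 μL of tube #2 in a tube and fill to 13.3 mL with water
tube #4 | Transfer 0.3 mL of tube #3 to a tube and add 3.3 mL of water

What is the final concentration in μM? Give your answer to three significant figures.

Step 1: 180 μL + 18 mL = 18180 μL total → factor 18180/180 = 101
Step 2: 420 μL brought to 4650 μL → factor 4650/420 = 11.071
Step 3: 35 μL brought to 13.3 mL → factor 13300/35 = 380
Step 4: 0.3 mL + 3.3 mL = 3.6 mL total → factor 3.6/0.3 = 12
Overall dilution factor = 101 × 11.071 × 380 × 12 = 5.0991 × 10^6
Final = 0.200 M / 5.0991 × 10^6 = 3.922 × 10^-8 M = 0.0392 μM

0.0392 μM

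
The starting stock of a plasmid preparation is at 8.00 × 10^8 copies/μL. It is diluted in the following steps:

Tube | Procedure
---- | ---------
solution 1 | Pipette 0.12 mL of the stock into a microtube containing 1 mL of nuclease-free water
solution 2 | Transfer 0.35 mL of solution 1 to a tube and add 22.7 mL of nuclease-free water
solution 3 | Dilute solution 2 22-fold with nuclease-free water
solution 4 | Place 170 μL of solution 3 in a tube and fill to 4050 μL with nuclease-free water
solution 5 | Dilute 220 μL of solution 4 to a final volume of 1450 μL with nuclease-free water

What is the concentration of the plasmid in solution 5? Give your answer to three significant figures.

Step 1: 0.12 mL + 1 mL = 1.12 mL total → factor 1.12/0.12 = 9.3333
Step 2: 0.35 mL + 22.7 mL = 23.05 mL total → factor 23.05/0.35 = 65.857
Step 3: 22-fold → factor 22
Step 4: 170 μL brought to 4050 μL → factor 4050/170 = 23.824
Step 5: 220 μL brought to 1450 μL → factor 1450/220 = 6.5909
Overall dilution factor = 9.3333 × 65.857 × 22 × 23.824 × 6.5909 = 2.1233 × 10^6
Final = 8.00 × 10^8 copies/μL / 2.1233 × 10^6 = 377 copies/μL

377 copies/μL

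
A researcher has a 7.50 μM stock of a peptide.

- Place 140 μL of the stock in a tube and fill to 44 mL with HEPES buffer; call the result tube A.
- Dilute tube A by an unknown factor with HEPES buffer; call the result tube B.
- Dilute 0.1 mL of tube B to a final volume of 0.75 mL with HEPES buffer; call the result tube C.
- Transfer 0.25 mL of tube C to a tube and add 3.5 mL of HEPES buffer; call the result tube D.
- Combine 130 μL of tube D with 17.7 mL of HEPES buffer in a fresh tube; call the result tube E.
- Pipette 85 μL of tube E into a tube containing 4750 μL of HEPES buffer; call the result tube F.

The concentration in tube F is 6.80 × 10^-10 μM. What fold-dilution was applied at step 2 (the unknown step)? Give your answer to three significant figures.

40.0-fold

Step 1: 140 μL brought to 44 mL → factor 44000/140 = 314.29
Step 2: unknown factor x
Step 3: 0.1 mL brought to 0.75 mL → factor 0.75/0.1 = 7.5
Step 4: 0.25 mL + 3.5 mL = 3.75 mL total → factor 3.75/0.25 = 15
Step 5: 130 μL + 17.7 mL = 17830 μL total → factor 17830/130 = 137.15
Step 6: 85 μL + 4750 μL = 4835 μL total → factor 4835/85 = 56.882
Product of known-step factors = 2.7584 × 10^8
Overall factor = 7.50 μM / (6.80 × 10^-10 μM) = 1.1029 × 10^10
x = 1.1029 × 10^10 / 2.7584 × 10^8 = 40.0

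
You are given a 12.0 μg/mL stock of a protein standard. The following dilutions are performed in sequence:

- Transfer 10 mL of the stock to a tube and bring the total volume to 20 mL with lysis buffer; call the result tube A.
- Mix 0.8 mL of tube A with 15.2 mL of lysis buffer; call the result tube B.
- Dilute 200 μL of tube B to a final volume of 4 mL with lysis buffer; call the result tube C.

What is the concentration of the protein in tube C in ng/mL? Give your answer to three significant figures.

15.0 ng/mL

Step 1: 10 mL brought to 20 mL → factor 20/10 = 2
Step 2: 0.8 mL + 15.2 mL = 16 mL total → factor 16/0.8 = 20
Step 3: 200 μL brought to 4 mL → factor 4000/200 = 20
Overall dilution factor = 2 × 20 × 20 = 800
Final = 12.0 μg/mL / 800 = 0.01500 μg/mL = 15.0 ng/mL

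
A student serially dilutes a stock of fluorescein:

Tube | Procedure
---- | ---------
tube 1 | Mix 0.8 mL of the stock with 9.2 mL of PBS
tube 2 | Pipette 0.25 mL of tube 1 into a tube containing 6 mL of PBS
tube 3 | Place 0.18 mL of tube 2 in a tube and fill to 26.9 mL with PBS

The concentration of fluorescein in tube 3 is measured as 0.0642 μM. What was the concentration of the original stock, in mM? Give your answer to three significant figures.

3.00 mM

Step 1: 0.8 mL + 9.2 mL = 10 mL total → factor 10/0.8 = 12.5
Step 2: 0.25 mL + 6 mL = 6.25 mL total → factor 6.25/0.25 = 25
Step 3: 0.18 mL brought to 26.9 mL → factor 26.9/0.18 = 149.44
Overall dilution factor = 12.5 × 25 × 149.44 = 46701
Stock = 0.0642 μM × 46701 = 2998 μM = 3.00 mM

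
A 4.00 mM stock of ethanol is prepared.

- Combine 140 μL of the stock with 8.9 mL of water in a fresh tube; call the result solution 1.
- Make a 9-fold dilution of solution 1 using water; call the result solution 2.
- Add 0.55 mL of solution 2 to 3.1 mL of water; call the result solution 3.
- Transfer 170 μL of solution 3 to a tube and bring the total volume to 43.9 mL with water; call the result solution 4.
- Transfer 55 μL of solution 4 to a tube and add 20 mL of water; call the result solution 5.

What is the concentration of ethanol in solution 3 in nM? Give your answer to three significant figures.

Step 1: 140 μL + 8.9 mL = 9040 μL total → factor 9040/140 = 64.571
Step 2: 9-fold → factor 9
Step 3: 0.55 mL + 3.1 mL = 3.65 mL total → factor 3.65/0.55 = 6.6364
Dilution factor through solution 3 = 64.571 × 9 × 6.6364 = 3856.7
[solution 3] = 4.00 mM / 3856.7 = 0.001037 mM = 1.04 × 10^3 nM

1.04 × 10^3 nM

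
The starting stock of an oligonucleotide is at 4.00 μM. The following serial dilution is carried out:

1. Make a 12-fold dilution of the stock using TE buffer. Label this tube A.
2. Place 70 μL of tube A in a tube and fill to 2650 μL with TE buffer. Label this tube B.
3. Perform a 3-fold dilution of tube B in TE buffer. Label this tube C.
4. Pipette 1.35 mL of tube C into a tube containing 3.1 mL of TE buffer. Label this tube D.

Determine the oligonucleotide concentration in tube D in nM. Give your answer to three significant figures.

0.890 nM

Step 1: 12-fold → factor 12
Step 2: 70 μL brought to 2650 μL → factor 2650/70 = 37.857
Step 3: 3-fold → factor 3
Step 4: 1.35 mL + 3.1 mL = 4.45 mL total → factor 4.45/1.35 = 3.2963
Overall dilution factor = 12 × 37.857 × 3 × 3.2963 = 4492.4
Final = 4.00 μM / 4492.4 = 0.0008904 μM = 0.890 nM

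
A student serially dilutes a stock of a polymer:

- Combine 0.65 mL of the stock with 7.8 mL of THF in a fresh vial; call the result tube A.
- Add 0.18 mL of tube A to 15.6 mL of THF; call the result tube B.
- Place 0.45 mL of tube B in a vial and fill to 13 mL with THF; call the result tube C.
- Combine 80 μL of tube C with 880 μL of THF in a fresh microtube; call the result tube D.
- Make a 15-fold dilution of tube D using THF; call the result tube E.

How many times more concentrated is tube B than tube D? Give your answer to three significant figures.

Step 1: 0.65 mL + 7.8 mL = 8.45 mL total → factor 8.45/0.65 = 13
Step 2: 0.18 mL + 15.6 mL = 15.78 mL total → factor 15.78/0.18 = 87.667
Step 3: 0.45 mL brought to 13 mL → factor 13/0.45 = 28.889
Step 4: 80 μL + 880 μL = 960 μL total → factor 960/80 = 12
Dilution factor to tube B = 1139.7; to tube D = 3.9508 × 10^5
[tube B]/[tube D] = (factor to tube D)/(factor to tube B) = 3.9508 × 10^5/1139.7 = 347

347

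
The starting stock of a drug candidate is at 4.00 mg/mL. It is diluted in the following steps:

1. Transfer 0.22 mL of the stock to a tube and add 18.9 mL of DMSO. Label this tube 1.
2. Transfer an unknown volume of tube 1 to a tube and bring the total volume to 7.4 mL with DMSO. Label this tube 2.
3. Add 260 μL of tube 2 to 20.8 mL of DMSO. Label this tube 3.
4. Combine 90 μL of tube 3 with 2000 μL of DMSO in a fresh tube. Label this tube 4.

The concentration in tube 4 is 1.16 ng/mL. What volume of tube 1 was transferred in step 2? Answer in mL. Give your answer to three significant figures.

0.351 mL

Step 1: 0.22 mL + 18.9 mL = 19.12 mL total → factor 19.12/0.22 = 86.909
Step 2: v brought to 7.4 mL → factor = 7.4 mL/v
Step 3: 260 μL + 20.8 mL = 21060 μL total → factor 21060/260 = 81
Step 4: 90 μL + 2000 μL = 2090 μL total → factor 2090/90 = 23.222
Product of known-step factors = 1.6348 × 10^5
Overall factor = 4.00 mg/mL / (1.16 ng/mL) = 3.4483 × 10^6
Step-2 factor = 3.4483 × 10^6 / 1.6348 × 10^5 = 21.093
v = 7.4 mL / 21.093 = 0.351 mL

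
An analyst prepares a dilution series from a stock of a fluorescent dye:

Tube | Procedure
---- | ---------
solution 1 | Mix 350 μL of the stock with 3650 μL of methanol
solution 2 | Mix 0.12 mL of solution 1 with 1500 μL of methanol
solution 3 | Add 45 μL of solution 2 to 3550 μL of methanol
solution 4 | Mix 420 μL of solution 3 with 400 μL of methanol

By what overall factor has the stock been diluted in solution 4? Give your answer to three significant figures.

2.41 × 10^4

Step 1: 350 μL + 3650 μL = 4000 μL total → factor 4000/350 = 11.429
Step 2: 0.12 mL + 1500 μL = 1.62 mL total → factor 1.62/0.12 = 13.5
Step 3: 45 μL + 3550 μL = 3595 μL total → factor 3595/45 = 79.889
Step 4: 420 μL + 400 μL = 820 μL total → factor 820/420 = 1.9524
Overall dilution factor = 11.429 × 13.5 × 79.889 × 1.9524 = 24064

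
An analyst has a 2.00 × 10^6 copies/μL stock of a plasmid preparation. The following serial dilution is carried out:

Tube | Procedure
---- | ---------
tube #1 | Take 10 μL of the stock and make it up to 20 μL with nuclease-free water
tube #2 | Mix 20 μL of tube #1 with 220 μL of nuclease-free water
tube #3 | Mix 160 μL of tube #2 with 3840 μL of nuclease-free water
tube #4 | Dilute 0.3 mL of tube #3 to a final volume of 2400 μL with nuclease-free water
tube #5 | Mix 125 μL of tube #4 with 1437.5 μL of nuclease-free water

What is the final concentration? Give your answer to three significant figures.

Step 1: 10 μL brought to 20 μL → factor 20/10 = 2
Step 2: 20 μL + 220 μL = 240 μL total → factor 240/20 = 12
Step 3: 160 μL + 3840 μL = 4000 μL total → factor 4000/160 = 25
Step 4: 0.3 mL brought to 2400 μL → factor 2.4/0.3 = 8
Step 5: 125 μL + 1437.5 μL = 1562.5 μL total → factor 1562.5/125 = 12.5
Overall dilution factor = 2 × 12 × 25 × 8 × 12.5 = 60000
Final = 2.00 × 10^6 copies/μL / 60000 = 33.3 copies/μL

33.3 copies/μL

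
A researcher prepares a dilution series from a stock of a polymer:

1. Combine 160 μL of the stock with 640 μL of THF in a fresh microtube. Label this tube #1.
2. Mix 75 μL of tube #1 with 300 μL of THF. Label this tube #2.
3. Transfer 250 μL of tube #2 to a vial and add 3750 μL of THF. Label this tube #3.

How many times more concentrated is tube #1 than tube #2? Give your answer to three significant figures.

5.00

Step 1: 160 μL + 640 μL = 800 μL total → factor 800/160 = 5
Step 2: 75 μL + 300 μL = 375 μL total → factor 375/75 = 5
Dilution factor to tube #1 = 5; to tube #2 = 25
[tube #1]/[tube #2] = (factor to tube #2)/(factor to tube #1) = 25/5 = 5.00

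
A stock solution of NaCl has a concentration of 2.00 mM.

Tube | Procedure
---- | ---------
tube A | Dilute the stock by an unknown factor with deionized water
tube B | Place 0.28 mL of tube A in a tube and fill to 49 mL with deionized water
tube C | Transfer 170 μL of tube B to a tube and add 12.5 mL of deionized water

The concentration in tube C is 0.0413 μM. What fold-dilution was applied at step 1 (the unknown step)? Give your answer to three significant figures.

3.71-fold

Step 1: unknown factor x
Step 2: 0.28 mL brought to 49 mL → factor 49/0.28 = 175
Step 3: 170 μL + 12.5 mL = 12670 μL total → factor 12670/170 = 74.529
Product of known-step factors = 13043
Overall factor = 2.00 mM / (0.0413 μM) = 48426
x = 48426 / 13043 = 3.71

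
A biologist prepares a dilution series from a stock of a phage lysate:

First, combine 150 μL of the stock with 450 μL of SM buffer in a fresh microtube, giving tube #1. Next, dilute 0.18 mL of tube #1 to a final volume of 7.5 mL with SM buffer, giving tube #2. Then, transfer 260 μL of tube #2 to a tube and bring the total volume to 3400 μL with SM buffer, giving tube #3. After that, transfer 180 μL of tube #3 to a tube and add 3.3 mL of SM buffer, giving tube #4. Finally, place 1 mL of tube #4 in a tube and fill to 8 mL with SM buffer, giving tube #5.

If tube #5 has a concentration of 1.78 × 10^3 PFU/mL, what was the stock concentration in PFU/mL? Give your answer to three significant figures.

Step 1: 150 μL + 450 μL = 600 μL total → factor 600/150 = 4
Step 2: 0.18 mL brought to 7.5 mL → factor 7.5/0.18 = 41.667
Step 3: 260 μL brought to 3400 μL → factor 3400/260 = 13.077
Step 4: 180 μL + 3.3 mL = 3480 μL total → factor 3480/180 = 19.333
Step 5: 1 mL brought to 8 mL → factor 8/1 = 8
Overall dilution factor = 4 × 41.667 × 13.077 × 19.333 × 8 = 3.3709 × 10^5
Stock = 1.78 × 10^3 PFU/mL × 3.3709 × 10^5 = 6.00 × 10^8 PFU/mL

6.00 × 10^8 PFU/mL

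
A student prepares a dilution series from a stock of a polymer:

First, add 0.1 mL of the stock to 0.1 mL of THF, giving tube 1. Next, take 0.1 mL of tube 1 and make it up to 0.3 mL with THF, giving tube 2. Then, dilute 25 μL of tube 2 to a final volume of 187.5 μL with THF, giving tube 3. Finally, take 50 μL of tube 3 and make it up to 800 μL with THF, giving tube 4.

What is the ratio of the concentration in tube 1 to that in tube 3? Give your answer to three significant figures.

22.5

Step 1: 0.1 mL + 0.1 mL = 0.2 mL total → factor 0.2/0.1 = 2
Step 2: 0.1 mL brought to 0.3 mL → factor 0.3/0.1 = 3
Step 3: 25 μL brought to 187.5 μL → factor 187.5/25 = 7.5
Dilution factor to tube 1 = 2; to tube 3 = 45
[tube 1]/[tube 3] = (factor to tube 3)/(factor to tube 1) = 45/2 = 22.5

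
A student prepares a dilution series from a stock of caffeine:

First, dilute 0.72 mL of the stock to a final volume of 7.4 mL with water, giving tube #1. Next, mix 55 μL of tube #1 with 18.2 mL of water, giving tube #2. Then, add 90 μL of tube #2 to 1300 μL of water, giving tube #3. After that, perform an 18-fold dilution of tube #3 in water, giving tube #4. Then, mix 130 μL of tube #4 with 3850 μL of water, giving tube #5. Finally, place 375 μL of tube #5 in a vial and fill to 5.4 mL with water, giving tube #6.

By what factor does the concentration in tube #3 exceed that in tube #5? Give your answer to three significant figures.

551

Step 1: 0.72 mL brought to 7.4 mL → factor 7.4/0.72 = 10.278
Step 2: 55 μL + 18.2 mL = 18255 μL total → factor 18255/55 = 331.91
Step 3: 90 μL + 1300 μL = 1390 μL total → factor 1390/90 = 15.444
Step 4: 18-fold → factor 18
Step 5: 130 μL + 3850 μL = 3980 μL total → factor 3980/130 = 30.615
Dilution factor to tube #3 = 52685; to tube #5 = 2.9034 × 10^7
[tube #3]/[tube #5] = (factor to tube #5)/(factor to tube #3) = 2.9034 × 10^7/52685 = 551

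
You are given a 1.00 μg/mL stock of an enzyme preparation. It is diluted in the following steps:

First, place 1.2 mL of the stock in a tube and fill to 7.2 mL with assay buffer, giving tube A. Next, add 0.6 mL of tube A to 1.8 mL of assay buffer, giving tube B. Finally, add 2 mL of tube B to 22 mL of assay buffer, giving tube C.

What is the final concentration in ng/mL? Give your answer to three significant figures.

Step 1: 1.2 mL brought to 7.2 mL → factor 7.2/1.2 = 6
Step 2: 0.6 mL + 1.8 mL = 2.4 mL total → factor 2.4/0.6 = 4
Step 3: 2 mL + 22 mL = 24 mL total → factor 24/2 = 12
Overall dilution factor = 6 × 4 × 12 = 288
Final = 1.00 μg/mL / 288 = 0.003472 μg/mL = 3.47 ng/mL

3.47 ng/mL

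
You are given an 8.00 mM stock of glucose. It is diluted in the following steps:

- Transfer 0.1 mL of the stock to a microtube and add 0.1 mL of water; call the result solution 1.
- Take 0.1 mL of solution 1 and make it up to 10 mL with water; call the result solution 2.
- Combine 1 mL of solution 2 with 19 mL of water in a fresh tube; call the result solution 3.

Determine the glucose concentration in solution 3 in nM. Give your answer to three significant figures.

Step 1: 0.1 mL + 0.1 mL = 0.2 mL total → factor 0.2/0.1 = 2
Step 2: 0.1 mL brought to 10 mL → factor 10/0.1 = 100
Step 3: 1 mL + 19 mL = 20 mL total → factor 20/1 = 20
Overall dilution factor = 2 × 100 × 20 = 4000
Final = 8.00 mM / 4000 = 0.002000 mM = 2.00 × 10^3 nM

2.00 × 10^3 nM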